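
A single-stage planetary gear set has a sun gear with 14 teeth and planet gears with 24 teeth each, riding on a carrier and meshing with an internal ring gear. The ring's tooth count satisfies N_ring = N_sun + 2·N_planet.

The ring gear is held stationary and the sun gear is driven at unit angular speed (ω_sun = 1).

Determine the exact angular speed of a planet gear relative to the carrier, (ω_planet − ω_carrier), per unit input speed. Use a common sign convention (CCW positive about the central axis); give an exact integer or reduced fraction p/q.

-217/456

N_ring = 14 + 2·24 = 62
14(ω_s−ω_c) = −62(ω_r−ω_c),  ω_r=0, ω_s=1
14(1−ω_c) = −62(0−ω_c)  ⇒  76ω_c = 14  ⇒  ω_c = 7/38
sun–planet: 14·(1−7/38) = −24·(ω_p−ω_c)  ⇒  ω_p−ω_c = −(14/24)·(31/38) = -217/456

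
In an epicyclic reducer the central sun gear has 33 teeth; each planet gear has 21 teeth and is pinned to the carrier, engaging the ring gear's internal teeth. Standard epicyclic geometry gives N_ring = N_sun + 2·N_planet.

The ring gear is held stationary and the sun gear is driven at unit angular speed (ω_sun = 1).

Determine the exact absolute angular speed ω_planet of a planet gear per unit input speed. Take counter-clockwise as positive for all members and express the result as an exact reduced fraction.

N_ring = 33 + 2·21 = 75
33(ω_s−ω_c) = −75(ω_r−ω_c),  ω_r=0, ω_s=1
33(1−ω_c) = −75(0−ω_c)  ⇒  108ω_c = 33  ⇒  ω_c = 11/36
sun–planet: 33·(1−11/36) = −21·(ω_p−ω_c)  ⇒  ω_p−ω_c = −(33/21)·(25/36) = -275/252
ω_p = 11/36 − 275/252 = -11/14

-11/14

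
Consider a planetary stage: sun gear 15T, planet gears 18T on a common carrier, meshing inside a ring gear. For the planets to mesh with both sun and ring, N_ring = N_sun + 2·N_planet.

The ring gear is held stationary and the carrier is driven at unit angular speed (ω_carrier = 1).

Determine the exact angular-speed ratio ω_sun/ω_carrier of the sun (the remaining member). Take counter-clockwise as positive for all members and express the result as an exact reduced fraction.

N_ring = 15 + 2·18 = 51
15(ω_s−ω_c) = −51(ω_r−ω_c),  ω_r=0, ω_c=1
ω_s = 1 − (51/15)(0−1) = 22/5
ω_s/ω_c = 22/5

22/5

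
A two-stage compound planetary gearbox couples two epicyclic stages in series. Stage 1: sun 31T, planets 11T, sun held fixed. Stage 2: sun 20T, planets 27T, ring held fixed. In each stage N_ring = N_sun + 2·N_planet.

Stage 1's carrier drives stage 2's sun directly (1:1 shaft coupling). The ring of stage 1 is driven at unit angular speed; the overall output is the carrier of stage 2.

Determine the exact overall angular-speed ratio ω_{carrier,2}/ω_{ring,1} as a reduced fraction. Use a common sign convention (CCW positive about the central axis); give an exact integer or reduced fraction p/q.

Stage 1: N_ring = 31 + 2·11 = 53
Stage 1: 31(ω_s−ω_c) = −53(ω_r−ω_c),  ω_s=0, ω_r=1
Stage 1: 31(0−ω_c) = −53(1−ω_c)  ⇒  84ω_c = 53  ⇒  ω_c = 53/84
  ⇒ ω_c¹/ω_r¹ = 53/84
Stage 2: N_ring = 20 + 2·27 = 74
Stage 2: 20(ω_s−ω_c) = −74(ω_r−ω_c),  ω_r=0, ω_s=1
Stage 2: 20(1−ω_c) = −74(0−ω_c)  ⇒  94ω_c = 20  ⇒  ω_c = 10/47
  ⇒ ω_c²/ω_s² = 10/47
Coupling ω_s² = ω_c¹ ⇒ overall = 53/84 × 10/47 = 265/1974

265/1974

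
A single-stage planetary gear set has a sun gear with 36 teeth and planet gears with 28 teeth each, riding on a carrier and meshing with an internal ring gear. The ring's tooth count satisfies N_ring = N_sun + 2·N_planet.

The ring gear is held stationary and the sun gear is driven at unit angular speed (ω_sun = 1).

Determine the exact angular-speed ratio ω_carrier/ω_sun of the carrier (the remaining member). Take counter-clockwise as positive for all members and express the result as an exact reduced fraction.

N_ring = 36 + 2·28 = 92
36(ω_s−ω_c) = −92(ω_r−ω_c),  ω_r=0, ω_s=1
36(1−ω_c) = −92(0−ω_c)  ⇒  128ω_c = 36  ⇒  ω_c = 9/32
ω_c/ω_s = 9/32

9/32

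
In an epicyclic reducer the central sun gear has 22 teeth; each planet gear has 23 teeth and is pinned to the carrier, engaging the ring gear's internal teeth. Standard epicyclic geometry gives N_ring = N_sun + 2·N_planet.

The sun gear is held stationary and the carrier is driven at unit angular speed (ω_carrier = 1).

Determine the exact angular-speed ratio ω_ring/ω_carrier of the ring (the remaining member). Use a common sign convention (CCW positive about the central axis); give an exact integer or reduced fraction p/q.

N_ring = 22 + 2·23 = 68
22(ω_s−ω_c) = −68(ω_r−ω_c),  ω_s=0, ω_c=1
ω_r = 1 − (22/68)(0−1) = 45/34
ω_r/ω_c = 45/34

45/34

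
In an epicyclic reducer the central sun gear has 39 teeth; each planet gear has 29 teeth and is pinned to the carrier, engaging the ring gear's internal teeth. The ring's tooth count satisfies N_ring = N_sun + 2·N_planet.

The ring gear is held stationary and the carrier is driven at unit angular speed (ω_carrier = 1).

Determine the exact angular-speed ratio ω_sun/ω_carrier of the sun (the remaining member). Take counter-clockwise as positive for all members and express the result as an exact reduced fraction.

N_ring = 39 + 2·29 = 97
39(ω_s−ω_c) = −97(ω_r−ω_c),  ω_r=0, ω_c=1
ω_s = 1 − (97/39)(0−1) = 136/39
ω_s/ω_c = 136/39

136/39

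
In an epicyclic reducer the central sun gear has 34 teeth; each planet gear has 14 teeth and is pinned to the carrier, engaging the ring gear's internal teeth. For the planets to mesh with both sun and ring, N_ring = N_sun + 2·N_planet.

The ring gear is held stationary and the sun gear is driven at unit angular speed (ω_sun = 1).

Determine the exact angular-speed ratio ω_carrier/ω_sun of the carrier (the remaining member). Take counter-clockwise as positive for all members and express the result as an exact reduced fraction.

N_ring = 34 + 2·14 = 62
34(ω_s−ω_c) = −62(ω_r−ω_c),  ω_r=0, ω_s=1
34(1−ω_c) = −62(0−ω_c)  ⇒  96ω_c = 34  ⇒  ω_c = 17/48
ω_c/ω_s = 17/48

17/48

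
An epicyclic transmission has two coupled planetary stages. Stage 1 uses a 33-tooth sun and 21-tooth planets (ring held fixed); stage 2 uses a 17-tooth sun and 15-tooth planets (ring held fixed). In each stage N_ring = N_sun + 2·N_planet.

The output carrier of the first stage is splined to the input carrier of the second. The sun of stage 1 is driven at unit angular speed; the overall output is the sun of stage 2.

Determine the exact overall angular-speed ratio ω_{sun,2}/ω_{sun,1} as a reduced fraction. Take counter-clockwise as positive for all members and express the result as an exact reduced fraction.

Stage 1: N_ring = 33 + 2·21 = 75
Stage 1: 33(ω_s−ω_c) = −75(ω_r−ω_c),  ω_r=0, ω_s=1
Stage 1: 33(1−ω_c) = −75(0−ω_c)  ⇒  108ω_c = 33  ⇒  ω_c = 11/36
  ⇒ ω_c¹/ω_s¹ = 11/36
Stage 2: N_ring = 17 + 2·15 = 47
Stage 2: 17(ω_s−ω_c) = −47(ω_r−ω_c),  ω_r=0, ω_c=1
Stage 2: ω_s = 1 − (47/17)(0−1) = 64/17
  ⇒ ω_s²/ω_c² = 64/17
Coupling ω_c² = ω_c¹ ⇒ overall = 11/36 × 64/17 = 176/153

176/153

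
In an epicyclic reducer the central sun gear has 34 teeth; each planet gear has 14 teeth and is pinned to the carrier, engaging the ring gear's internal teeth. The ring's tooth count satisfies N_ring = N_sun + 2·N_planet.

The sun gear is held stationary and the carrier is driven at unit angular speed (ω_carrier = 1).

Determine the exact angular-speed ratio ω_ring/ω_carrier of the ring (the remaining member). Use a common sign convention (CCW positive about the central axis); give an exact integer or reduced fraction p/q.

48/31

N_ring = 34 + 2·14 = 62
34(ω_s−ω_c) = −62(ω_r−ω_c),  ω_s=0, ω_c=1
ω_r = 1 − (34/62)(0−1) = 48/31
ω_r/ω_c = 48/31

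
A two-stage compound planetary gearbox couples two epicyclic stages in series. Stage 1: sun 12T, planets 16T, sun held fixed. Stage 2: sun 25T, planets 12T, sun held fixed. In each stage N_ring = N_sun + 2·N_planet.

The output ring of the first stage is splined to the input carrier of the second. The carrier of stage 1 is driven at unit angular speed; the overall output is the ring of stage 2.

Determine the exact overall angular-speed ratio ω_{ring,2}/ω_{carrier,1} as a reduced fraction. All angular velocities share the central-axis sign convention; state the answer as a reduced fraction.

148/77

Stage 1: N_ring = 12 + 2·16 = 44
Stage 1: 12(ω_s−ω_c) = −44(ω_r−ω_c),  ω_s=0, ω_c=1
Stage 1: ω_r = 1 − (12/44)(0−1) = 14/11
  ⇒ ω_r¹/ω_c¹ = 14/11
Stage 2: N_ring = 25 + 2·12 = 49
Stage 2: 25(ω_s−ω_c) = −49(ω_r−ω_c),  ω_s=0, ω_c=1
Stage 2: ω_r = 1 − (25/49)(0−1) = 74/49
  ⇒ ω_r²/ω_c² = 74/49
Coupling ω_c² = ω_r¹ ⇒ overall = 14/11 × 74/49 = 148/77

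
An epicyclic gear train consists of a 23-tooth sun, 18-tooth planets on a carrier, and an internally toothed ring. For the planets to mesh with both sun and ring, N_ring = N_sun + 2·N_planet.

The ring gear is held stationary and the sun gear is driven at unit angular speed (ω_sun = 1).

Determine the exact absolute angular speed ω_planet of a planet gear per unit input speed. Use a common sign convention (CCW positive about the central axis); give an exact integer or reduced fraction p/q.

-23/36

N_ring = 23 + 2·18 = 59
23(ω_s−ω_c) = −59(ω_r−ω_c),  ω_r=0, ω_s=1
23(1−ω_c) = −59(0−ω_c)  ⇒  82ω_c = 23  ⇒  ω_c = 23/82
sun–planet: 23·(1−23/82) = −18·(ω_p−ω_c)  ⇒  ω_p−ω_c = −(23/18)·(59/82) = -1357/1476
ω_p = 23/82 − 1357/1476 = -23/36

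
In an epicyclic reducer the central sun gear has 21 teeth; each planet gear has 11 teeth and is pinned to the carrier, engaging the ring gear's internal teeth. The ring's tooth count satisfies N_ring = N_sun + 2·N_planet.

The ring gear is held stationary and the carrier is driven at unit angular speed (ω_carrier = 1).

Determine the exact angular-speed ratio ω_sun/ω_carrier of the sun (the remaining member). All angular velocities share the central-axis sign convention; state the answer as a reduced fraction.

64/21

N_ring = 21 + 2·11 = 43
21(ω_s−ω_c) = −43(ω_r−ω_c),  ω_r=0, ω_c=1
ω_s = 1 − (43/21)(0−1) = 64/21
ω_s/ω_c = 64/21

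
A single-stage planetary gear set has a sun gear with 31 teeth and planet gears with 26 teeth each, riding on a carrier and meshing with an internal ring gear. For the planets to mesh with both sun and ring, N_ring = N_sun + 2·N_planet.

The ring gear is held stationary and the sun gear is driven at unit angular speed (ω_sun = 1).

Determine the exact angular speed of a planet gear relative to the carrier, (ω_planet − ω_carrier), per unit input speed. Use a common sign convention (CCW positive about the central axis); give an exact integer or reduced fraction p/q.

-2573/2964

N_ring = 31 + 2·26 = 83
31(ω_s−ω_c) = −83(ω_r−ω_c),  ω_r=0, ω_s=1
31(1−ω_c) = −83(0−ω_c)  ⇒  114ω_c = 31  ⇒  ω_c = 31/114
sun–planet: 31·(1−31/114) = −26·(ω_p−ω_c)  ⇒  ω_p−ω_c = −(31/26)·(83/114) = -2573/2964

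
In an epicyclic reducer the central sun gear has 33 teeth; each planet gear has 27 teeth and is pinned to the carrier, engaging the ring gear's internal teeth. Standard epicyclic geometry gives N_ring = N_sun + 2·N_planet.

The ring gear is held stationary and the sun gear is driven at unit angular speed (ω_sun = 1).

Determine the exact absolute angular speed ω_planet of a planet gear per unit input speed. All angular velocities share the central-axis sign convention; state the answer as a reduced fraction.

-11/18

N_ring = 33 + 2·27 = 87
33(ω_s−ω_c) = −87(ω_r−ω_c),  ω_r=0, ω_s=1
33(1−ω_c) = −87(0−ω_c)  ⇒  120ω_c = 33  ⇒  ω_c = 11/40
sun–planet: 33·(1−11/40) = −27·(ω_p−ω_c)  ⇒  ω_p−ω_c = −(33/27)·(29/40) = -319/360
ω_p = 11/40 − 319/360 = -11/18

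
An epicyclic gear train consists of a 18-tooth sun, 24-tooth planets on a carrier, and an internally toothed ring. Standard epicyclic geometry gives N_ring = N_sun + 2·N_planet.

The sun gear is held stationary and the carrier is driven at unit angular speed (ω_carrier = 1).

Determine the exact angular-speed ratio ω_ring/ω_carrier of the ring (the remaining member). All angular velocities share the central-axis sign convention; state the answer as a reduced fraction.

N_ring = 18 + 2·24 = 66
18(ω_s−ω_c) = −66(ω_r−ω_c),  ω_s=0, ω_c=1
ω_r = 1 − (18/66)(0−1) = 14/11
ω_r/ω_c = 14/11

14/11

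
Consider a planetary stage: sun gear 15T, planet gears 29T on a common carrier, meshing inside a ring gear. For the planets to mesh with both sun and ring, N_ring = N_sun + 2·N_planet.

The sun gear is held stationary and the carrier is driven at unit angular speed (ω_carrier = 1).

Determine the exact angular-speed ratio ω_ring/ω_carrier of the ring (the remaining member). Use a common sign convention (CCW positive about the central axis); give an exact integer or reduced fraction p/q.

88/73

N_ring = 15 + 2·29 = 73
15(ω_s−ω_c) = −73(ω_r−ω_c),  ω_s=0, ω_c=1
ω_r = 1 − (15/73)(0−1) = 88/73
ω_r/ω_c = 88/73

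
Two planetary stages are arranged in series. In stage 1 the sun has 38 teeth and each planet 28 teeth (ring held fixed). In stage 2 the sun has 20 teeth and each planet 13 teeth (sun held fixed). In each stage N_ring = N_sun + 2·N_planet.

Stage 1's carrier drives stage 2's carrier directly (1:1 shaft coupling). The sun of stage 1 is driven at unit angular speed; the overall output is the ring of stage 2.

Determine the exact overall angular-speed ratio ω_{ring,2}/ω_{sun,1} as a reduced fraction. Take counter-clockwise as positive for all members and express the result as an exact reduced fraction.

19/46

Stage 1: N_ring = 38 + 2·28 = 94
Stage 1: 38(ω_s−ω_c) = −94(ω_r−ω_c),  ω_r=0, ω_s=1
Stage 1: 38(1−ω_c) = −94(0−ω_c)  ⇒  132ω_c = 38  ⇒  ω_c = 19/66
  ⇒ ω_c¹/ω_s¹ = 19/66
Stage 2: N_ring = 20 + 2·13 = 46
Stage 2: 20(ω_s−ω_c) = −46(ω_r−ω_c),  ω_s=0, ω_c=1
Stage 2: ω_r = 1 − (20/46)(0−1) = 33/23
  ⇒ ω_r²/ω_c² = 33/23
Coupling ω_c² = ω_c¹ ⇒ overall = 19/66 × 33/23 = 19/46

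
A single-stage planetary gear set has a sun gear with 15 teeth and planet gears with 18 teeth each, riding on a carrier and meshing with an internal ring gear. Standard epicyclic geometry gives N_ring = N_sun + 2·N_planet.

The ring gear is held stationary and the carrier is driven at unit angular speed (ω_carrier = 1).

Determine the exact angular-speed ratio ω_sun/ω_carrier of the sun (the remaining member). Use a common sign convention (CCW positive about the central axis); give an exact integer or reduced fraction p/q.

22/5

N_ring = 15 + 2·18 = 51
15(ω_s−ω_c) = −51(ω_r−ω_c),  ω_r=0, ω_c=1
ω_s = 1 − (51/15)(0−1) = 22/5
ω_s/ω_c = 22/5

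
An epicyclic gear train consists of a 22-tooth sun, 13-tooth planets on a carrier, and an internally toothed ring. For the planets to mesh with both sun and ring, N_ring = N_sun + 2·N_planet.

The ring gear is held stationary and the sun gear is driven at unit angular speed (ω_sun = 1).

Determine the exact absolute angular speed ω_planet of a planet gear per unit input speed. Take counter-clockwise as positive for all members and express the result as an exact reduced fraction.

N_ring = 22 + 2·13 = 48
22(ω_s−ω_c) = −48(ω_r−ω_c),  ω_r=0, ω_s=1
22(1−ω_c) = −48(0−ω_c)  ⇒  70ω_c = 22  ⇒  ω_c = 11/35
sun–planet: 22·(1−11/35) = −13·(ω_p−ω_c)  ⇒  ω_p−ω_c = −(22/13)·(24/35) = -528/455
ω_p = 11/35 − 528/455 = -11/13

-11/13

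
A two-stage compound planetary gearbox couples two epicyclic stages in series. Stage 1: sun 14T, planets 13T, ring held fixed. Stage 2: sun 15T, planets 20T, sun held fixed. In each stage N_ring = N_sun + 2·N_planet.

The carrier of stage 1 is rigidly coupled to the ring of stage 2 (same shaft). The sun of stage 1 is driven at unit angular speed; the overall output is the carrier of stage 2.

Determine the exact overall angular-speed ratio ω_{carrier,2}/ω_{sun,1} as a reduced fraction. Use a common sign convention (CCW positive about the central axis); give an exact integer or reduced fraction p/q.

Stage 1: N_ring = 14 + 2·13 = 40
Stage 1: 14(ω_s−ω_c) = −40(ω_r−ω_c),  ω_r=0, ω_s=1
Stage 1: 14(1−ω_c) = −40(0−ω_c)  ⇒  54ω_c = 14  ⇒  ω_c = 7/27
  ⇒ ω_c¹/ω_s¹ = 7/27
Stage 2: N_ring = 15 + 2·20 = 55
Stage 2: 15(ω_s−ω_c) = −55(ω_r−ω_c),  ω_s=0, ω_r=1
Stage 2: 15(0−ω_c) = −55(1−ω_c)  ⇒  70ω_c = 55  ⇒  ω_c = 11/14
  ⇒ ω_c²/ω_r² = 11/14
Coupling ω_r² = ω_c¹ ⇒ overall = 7/27 × 11/14 = 11/54

11/54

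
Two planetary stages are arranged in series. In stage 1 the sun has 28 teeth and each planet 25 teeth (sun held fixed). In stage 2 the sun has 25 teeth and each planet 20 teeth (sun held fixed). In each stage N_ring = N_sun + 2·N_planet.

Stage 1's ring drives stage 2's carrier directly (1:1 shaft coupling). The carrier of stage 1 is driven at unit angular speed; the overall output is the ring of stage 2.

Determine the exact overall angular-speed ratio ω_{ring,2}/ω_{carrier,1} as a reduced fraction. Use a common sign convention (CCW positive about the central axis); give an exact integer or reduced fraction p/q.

Stage 1: N_ring = 28 + 2·25 = 78
Stage 1: 28(ω_s−ω_c) = −78(ω_r−ω_c),  ω_s=0, ω_c=1
Stage 1: ω_r = 1 − (28/78)(0−1) = 53/39
  ⇒ ω_r¹/ω_c¹ = 53/39
Stage 2: N_ring = 25 + 2·20 = 65
Stage 2: 25(ω_s−ω_c) = −65(ω_r−ω_c),  ω_s=0, ω_c=1
Stage 2: ω_r = 1 − (25/65)(0−1) = 18/13
  ⇒ ω_r²/ω_c² = 18/13
Coupling ω_c² = ω_r¹ ⇒ overall = 53/39 × 18/13 = 318/169

318/169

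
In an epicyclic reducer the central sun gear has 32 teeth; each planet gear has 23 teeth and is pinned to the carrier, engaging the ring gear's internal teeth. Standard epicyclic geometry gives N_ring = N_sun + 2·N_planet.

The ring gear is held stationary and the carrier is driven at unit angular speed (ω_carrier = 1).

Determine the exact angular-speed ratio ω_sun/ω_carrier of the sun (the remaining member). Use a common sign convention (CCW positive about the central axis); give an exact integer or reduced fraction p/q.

N_ring = 32 + 2·23 = 78
32(ω_s−ω_c) = −78(ω_r−ω_c),  ω_r=0, ω_c=1
ω_s = 1 − (78/32)(0−1) = 55/16
ω_s/ω_c = 55/16

55/16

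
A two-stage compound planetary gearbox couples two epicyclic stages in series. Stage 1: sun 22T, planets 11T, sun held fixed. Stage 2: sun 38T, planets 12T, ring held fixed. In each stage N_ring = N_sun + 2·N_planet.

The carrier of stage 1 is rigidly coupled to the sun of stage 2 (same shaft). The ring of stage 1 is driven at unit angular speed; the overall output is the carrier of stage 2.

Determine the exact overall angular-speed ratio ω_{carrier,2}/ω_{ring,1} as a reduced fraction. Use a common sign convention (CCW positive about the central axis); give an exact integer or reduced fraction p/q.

Stage 1: N_ring = 22 + 2·11 = 44
Stage 1: 22(ω_s−ω_c) = −44(ω_r−ω_c),  ω_s=0, ω_r=1
Stage 1: 22(0−ω_c) = −44(1−ω_c)  ⇒  66ω_c = 44  ⇒  ω_c = 2/3
  ⇒ ω_c¹/ω_r¹ = 2/3
Stage 2: N_ring = 38 + 2·12 = 62
Stage 2: 38(ω_s−ω_c) = −62(ω_r−ω_c),  ω_r=0, ω_s=1
Stage 2: 38(1−ω_c) = −62(0−ω_c)  ⇒  100ω_c = 38  ⇒  ω_c = 19/50
  ⇒ ω_c²/ω_s² = 19/50
Coupling ω_s² = ω_c¹ ⇒ overall = 2/3 × 19/50 = 19/75

19/75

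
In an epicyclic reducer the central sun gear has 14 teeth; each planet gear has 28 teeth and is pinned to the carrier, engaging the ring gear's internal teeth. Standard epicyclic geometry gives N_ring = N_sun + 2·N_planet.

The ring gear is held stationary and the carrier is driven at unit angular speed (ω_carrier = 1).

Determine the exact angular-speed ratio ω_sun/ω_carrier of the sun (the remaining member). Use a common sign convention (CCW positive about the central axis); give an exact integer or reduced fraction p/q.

N_ring = 14 + 2·28 = 70
14(ω_s−ω_c) = −70(ω_r−ω_c),  ω_r=0, ω_c=1
ω_s = 1 − (70/14)(0−1) = 6
ω_s/ω_c = 6

6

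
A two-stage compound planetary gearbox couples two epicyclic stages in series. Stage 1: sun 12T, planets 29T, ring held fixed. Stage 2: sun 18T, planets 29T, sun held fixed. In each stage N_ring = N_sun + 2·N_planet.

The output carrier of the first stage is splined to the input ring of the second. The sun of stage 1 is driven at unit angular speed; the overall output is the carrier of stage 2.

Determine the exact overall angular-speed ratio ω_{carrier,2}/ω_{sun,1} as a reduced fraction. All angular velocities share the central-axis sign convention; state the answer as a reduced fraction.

228/1927

Stage 1: N_ring = 12 + 2·29 = 70
Stage 1: 12(ω_s−ω_c) = −70(ω_r−ω_c),  ω_r=0, ω_s=1
Stage 1: 12(1−ω_c) = −70(0−ω_c)  ⇒  82ω_c = 12  ⇒  ω_c = 6/41
  ⇒ ω_c¹/ω_s¹ = 6/41
Stage 2: N_ring = 18 + 2·29 = 76
Stage 2: 18(ω_s−ω_c) = −76(ω_r−ω_c),  ω_s=0, ω_r=1
Stage 2: 18(0−ω_c) = −76(1−ω_c)  ⇒  94ω_c = 76  ⇒  ω_c = 38/47
  ⇒ ω_c²/ω_r² = 38/47
Coupling ω_r² = ω_c¹ ⇒ overall = 6/41 × 38/47 = 228/1927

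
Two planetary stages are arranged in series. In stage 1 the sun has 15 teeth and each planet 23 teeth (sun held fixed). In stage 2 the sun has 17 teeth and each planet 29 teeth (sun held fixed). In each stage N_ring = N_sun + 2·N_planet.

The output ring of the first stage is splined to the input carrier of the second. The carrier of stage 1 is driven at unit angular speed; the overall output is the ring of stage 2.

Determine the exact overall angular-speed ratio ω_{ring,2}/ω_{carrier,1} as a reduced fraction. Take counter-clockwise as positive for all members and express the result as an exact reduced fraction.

6992/4575

Stage 1: N_ring = 15 + 2·23 = 61
Stage 1: 15(ω_s−ω_c) = −61(ω_r−ω_c),  ω_s=0, ω_c=1
Stage 1: ω_r = 1 − (15/61)(0−1) = 76/61
  ⇒ ω_r¹/ω_c¹ = 76/61
Stage 2: N_ring = 17 + 2·29 = 75
Stage 2: 17(ω_s−ω_c) = −75(ω_r−ω_c),  ω_s=0, ω_c=1
Stage 2: ω_r = 1 − (17/75)(0−1) = 92/75
  ⇒ ω_r²/ω_c² = 92/75
Coupling ω_c² = ω_r¹ ⇒ overall = 76/61 × 92/75 = 6992/4575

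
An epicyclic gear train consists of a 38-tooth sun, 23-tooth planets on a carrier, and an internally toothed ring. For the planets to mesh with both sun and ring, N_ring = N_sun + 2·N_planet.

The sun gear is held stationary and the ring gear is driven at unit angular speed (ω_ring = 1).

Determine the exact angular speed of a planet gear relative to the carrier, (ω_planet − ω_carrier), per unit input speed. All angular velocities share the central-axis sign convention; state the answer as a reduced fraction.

1596/1403

N_ring = 38 + 2·23 = 84
38(ω_s−ω_c) = −84(ω_r−ω_c),  ω_s=0, ω_r=1
38(0−ω_c) = −84(1−ω_c)  ⇒  122ω_c = 84  ⇒  ω_c = 42/61
sun–planet: 38·(0−42/61) = −23·(ω_p−ω_c)  ⇒  ω_p−ω_c = −(38/23)·(-42/61) = 1596/1403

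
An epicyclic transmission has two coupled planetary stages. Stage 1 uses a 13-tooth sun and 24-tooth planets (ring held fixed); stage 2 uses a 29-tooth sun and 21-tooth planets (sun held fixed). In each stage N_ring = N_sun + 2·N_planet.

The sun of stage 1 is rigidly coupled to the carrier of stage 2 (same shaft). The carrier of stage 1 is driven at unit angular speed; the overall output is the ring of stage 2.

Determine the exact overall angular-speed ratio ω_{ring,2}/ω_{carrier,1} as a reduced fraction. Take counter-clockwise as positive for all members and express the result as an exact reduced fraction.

7400/923

Stage 1: N_ring = 13 + 2·24 = 61
Stage 1: 13(ω_s−ω_c) = −61(ω_r−ω_c),  ω_r=0, ω_c=1
Stage 1: ω_s = 1 − (61/13)(0−1) = 74/13
  ⇒ ω_s¹/ω_c¹ = 74/13
Stage 2: N_ring = 29 + 2·21 = 71
Stage 2: 29(ω_s−ω_c) = −71(ω_r−ω_c),  ω_s=0, ω_c=1
Stage 2: ω_r = 1 − (29/71)(0−1) = 100/71
  ⇒ ω_r²/ω_c² = 100/71
Coupling ω_c² = ω_s¹ ⇒ overall = 74/13 × 100/71 = 7400/923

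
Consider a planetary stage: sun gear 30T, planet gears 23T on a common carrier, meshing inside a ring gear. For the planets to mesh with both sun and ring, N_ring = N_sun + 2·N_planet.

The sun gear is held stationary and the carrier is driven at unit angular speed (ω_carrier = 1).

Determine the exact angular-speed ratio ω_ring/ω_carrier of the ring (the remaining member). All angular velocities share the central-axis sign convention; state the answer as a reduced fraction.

N_ring = 30 + 2·23 = 76
30(ω_s−ω_c) = −76(ω_r−ω_c),  ω_s=0, ω_c=1
ω_r = 1 − (30/76)(0−1) = 53/38
ω_r/ω_c = 53/38

53/38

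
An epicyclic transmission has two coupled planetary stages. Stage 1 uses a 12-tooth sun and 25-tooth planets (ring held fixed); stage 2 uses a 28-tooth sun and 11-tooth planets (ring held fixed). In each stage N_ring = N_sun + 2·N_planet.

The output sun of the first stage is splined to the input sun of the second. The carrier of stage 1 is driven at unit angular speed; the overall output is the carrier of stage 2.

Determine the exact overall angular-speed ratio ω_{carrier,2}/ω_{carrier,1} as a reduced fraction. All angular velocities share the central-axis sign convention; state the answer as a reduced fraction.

Stage 1: N_ring = 12 + 2·25 = 62
Stage 1: 12(ω_s−ω_c) = −62(ω_r−ω_c),  ω_r=0, ω_c=1
Stage 1: ω_s = 1 − (62/12)(0−1) = 37/6
  ⇒ ω_s¹/ω_c¹ = 37/6
Stage 2: N_ring = 28 + 2·11 = 50
Stage 2: 28(ω_s−ω_c) = −50(ω_r−ω_c),  ω_r=0, ω_s=1
Stage 2: 28(1−ω_c) = −50(0−ω_c)  ⇒  78ω_c = 28  ⇒  ω_c = 14/39
  ⇒ ω_c²/ω_s² = 14/39
Coupling ω_s² = ω_s¹ ⇒ overall = 37/6 × 14/39 = 259/117

259/117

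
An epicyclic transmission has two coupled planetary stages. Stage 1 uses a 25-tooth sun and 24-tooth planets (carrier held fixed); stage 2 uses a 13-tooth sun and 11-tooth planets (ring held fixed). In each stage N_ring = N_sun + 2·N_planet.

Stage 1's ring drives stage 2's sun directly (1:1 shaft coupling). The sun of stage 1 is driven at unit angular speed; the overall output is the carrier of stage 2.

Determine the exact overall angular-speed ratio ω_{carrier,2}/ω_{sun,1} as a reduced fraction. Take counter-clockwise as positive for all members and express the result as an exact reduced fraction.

Stage 1: N_ring = 25 + 2·24 = 73
Stage 1: 25(ω_s−ω_c) = −73(ω_r−ω_c),  ω_c=0, ω_s=1
Stage 1: ω_r = 0 − (25/73)(1−0) = -25/73
  ⇒ ω_r¹/ω_s¹ = -25/73
Stage 2: N_ring = 13 + 2·11 = 35
Stage 2: 13(ω_s−ω_c) = −35(ω_r−ω_c),  ω_r=0, ω_s=1
Stage 2: 13(1−ω_c) = −35(0−ω_c)  ⇒  48ω_c = 13  ⇒  ω_c = 13/48
  ⇒ ω_c²/ω_s² = 13/48
Coupling ω_s² = ω_r¹ ⇒ overall = -25/73 × 13/48 = -325/3504

-325/3504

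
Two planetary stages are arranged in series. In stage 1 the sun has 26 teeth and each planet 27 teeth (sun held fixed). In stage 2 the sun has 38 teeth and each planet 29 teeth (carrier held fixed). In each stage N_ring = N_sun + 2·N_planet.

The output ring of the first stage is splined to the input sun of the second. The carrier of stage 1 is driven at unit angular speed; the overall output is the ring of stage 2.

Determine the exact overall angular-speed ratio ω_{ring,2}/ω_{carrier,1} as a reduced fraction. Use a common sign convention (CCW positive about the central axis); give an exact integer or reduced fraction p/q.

Stage 1: N_ring = 26 + 2·27 = 80
Stage 1: 26(ω_s−ω_c) = −80(ω_r−ω_c),  ω_s=0, ω_c=1
Stage 1: ω_r = 1 − (26/80)(0−1) = 53/40
  ⇒ ω_r¹/ω_c¹ = 53/40
Stage 2: N_ring = 38 + 2·29 = 96
Stage 2: 38(ω_s−ω_c) = −96(ω_r−ω_c),  ω_c=0, ω_s=1
Stage 2: ω_r = 0 − (38/96)(1−0) = -19/48
  ⇒ ω_r²/ω_s² = -19/48
Coupling ω_s² = ω_r¹ ⇒ overall = 53/40 × -19/48 = -1007/1920

-1007/1920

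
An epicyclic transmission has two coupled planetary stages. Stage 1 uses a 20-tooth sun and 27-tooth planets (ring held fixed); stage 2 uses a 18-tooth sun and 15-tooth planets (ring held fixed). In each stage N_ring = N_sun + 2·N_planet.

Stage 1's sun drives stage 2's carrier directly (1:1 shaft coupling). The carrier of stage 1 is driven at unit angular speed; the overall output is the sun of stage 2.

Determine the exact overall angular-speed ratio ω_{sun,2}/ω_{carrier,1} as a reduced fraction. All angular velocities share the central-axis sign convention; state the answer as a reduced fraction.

517/30

Stage 1: N_ring = 20 + 2·27 = 74
Stage 1: 20(ω_s−ω_c) = −74(ω_r−ω_c),  ω_r=0, ω_c=1
Stage 1: ω_s = 1 − (74/20)(0−1) = 47/10
  ⇒ ω_s¹/ω_c¹ = 47/10
Stage 2: N_ring = 18 + 2·15 = 48
Stage 2: 18(ω_s−ω_c) = −48(ω_r−ω_c),  ω_r=0, ω_c=1
Stage 2: ω_s = 1 − (48/18)(0−1) = 11/3
  ⇒ ω_s²/ω_c² = 11/3
Coupling ω_c² = ω_s¹ ⇒ overall = 47/10 × 11/3 = 517/30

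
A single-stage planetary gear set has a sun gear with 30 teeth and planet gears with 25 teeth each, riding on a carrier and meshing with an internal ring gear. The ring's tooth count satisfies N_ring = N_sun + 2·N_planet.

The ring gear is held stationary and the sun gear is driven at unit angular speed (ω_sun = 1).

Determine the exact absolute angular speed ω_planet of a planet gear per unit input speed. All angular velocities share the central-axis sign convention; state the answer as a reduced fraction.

-3/5

N_ring = 30 + 2·25 = 80
30(ω_s−ω_c) = −80(ω_r−ω_c),  ω_r=0, ω_s=1
30(1−ω_c) = −80(0−ω_c)  ⇒  110ω_c = 30  ⇒  ω_c = 3/11
sun–planet: 30·(1−3/11) = −25·(ω_p−ω_c)  ⇒  ω_p−ω_c = −(30/25)·(8/11) = -48/55
ω_p = 3/11 − 48/55 = -3/5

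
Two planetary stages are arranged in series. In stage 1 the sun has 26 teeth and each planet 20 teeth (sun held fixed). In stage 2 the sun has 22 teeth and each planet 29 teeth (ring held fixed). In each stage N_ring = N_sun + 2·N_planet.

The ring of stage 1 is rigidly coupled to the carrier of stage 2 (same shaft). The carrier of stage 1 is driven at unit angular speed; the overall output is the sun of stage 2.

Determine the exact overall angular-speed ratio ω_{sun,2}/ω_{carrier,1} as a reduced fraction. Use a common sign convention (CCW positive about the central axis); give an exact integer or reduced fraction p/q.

Stage 1: N_ring = 26 + 2·20 = 66
Stage 1: 26(ω_s−ω_c) = −66(ω_r−ω_c),  ω_s=0, ω_c=1
Stage 1: ω_r = 1 − (26/66)(0−1) = 46/33
  ⇒ ω_r¹/ω_c¹ = 46/33
Stage 2: N_ring = 22 + 2·29 = 80
Stage 2: 22(ω_s−ω_c) = −80(ω_r−ω_c),  ω_r=0, ω_c=1
Stage 2: ω_s = 1 − (80/22)(0−1) = 51/11
  ⇒ ω_s²/ω_c² = 51/11
Coupling ω_c² = ω_r¹ ⇒ overall = 46/33 × 51/11 = 782/121

782/121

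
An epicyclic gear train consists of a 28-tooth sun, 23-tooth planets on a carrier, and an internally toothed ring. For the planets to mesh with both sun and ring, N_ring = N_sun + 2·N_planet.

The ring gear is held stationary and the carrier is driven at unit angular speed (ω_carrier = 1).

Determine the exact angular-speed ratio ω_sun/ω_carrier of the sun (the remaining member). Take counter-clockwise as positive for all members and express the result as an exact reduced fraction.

51/14

N_ring = 28 + 2·23 = 74
28(ω_s−ω_c) = −74(ω_r−ω_c),  ω_r=0, ω_c=1
ω_s = 1 − (74/28)(0−1) = 51/14
ω_s/ω_c = 51/14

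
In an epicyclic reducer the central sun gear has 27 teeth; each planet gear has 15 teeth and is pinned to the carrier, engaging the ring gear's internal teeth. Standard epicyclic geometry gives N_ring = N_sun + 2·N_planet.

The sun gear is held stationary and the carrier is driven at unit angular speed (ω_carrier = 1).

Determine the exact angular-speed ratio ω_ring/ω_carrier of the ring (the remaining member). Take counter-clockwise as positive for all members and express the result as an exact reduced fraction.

28/19

N_ring = 27 + 2·15 = 57
27(ω_s−ω_c) = −57(ω_r−ω_c),  ω_s=0, ω_c=1
ω_r = 1 − (27/57)(0−1) = 28/19
ω_r/ω_c = 28/19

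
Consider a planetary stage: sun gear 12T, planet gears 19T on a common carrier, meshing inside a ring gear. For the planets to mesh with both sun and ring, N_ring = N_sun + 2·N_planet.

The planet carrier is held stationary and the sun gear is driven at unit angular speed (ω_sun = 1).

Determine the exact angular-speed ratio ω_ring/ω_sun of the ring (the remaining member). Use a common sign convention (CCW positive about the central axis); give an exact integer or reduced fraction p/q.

-6/25

N_ring = 12 + 2·19 = 50
12(ω_s−ω_c) = −50(ω_r−ω_c),  ω_c=0, ω_s=1
ω_r = 0 − (12/50)(1−0) = -6/25
ω_r/ω_s = -6/25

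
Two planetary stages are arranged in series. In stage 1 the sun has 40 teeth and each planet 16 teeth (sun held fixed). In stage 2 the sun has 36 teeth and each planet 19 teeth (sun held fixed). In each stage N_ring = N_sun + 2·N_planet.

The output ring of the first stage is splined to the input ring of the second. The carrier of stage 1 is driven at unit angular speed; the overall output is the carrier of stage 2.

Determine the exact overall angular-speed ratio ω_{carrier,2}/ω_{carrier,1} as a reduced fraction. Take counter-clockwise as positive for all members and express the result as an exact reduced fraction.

Stage 1: N_ring = 40 + 2·16 = 72
Stage 1: 40(ω_s−ω_c) = −72(ω_r−ω_c),  ω_s=0, ω_c=1
Stage 1: ω_r = 1 − (40/72)(0−1) = 14/9
  ⇒ ω_r¹/ω_c¹ = 14/9
Stage 2: N_ring = 36 + 2·19 = 74
Stage 2: 36(ω_s−ω_c) = −74(ω_r−ω_c),  ω_s=0, ω_r=1
Stage 2: 36(0−ω_c) = −74(1−ω_c)  ⇒  110ω_c = 74  ⇒  ω_c = 37/55
  ⇒ ω_c²/ω_r² = 37/55
Coupling ω_r² = ω_r¹ ⇒ overall = 14/9 × 37/55 = 518/495

518/495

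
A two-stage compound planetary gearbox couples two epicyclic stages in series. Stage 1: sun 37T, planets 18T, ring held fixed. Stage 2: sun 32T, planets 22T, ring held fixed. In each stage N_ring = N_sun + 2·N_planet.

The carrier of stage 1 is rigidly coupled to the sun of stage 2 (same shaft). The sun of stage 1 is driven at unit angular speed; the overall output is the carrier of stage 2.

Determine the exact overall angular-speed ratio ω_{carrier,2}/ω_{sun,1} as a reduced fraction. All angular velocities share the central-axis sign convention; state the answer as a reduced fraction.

148/1485

Stage 1: N_ring = 37 + 2·18 = 73
Stage 1: 37(ω_s−ω_c) = −73(ω_r−ω_c),  ω_r=0, ω_s=1
Stage 1: 37(1−ω_c) = −73(0−ω_c)  ⇒  110ω_c = 37  ⇒  ω_c = 37/110
  ⇒ ω_c¹/ω_s¹ = 37/110
Stage 2: N_ring = 32 + 2·22 = 76
Stage 2: 32(ω_s−ω_c) = −76(ω_r−ω_c),  ω_r=0, ω_s=1
Stage 2: 32(1−ω_c) = −76(0−ω_c)  ⇒  108ω_c = 32  ⇒  ω_c = 8/27
  ⇒ ω_c²/ω_s² = 8/27
Coupling ω_s² = ω_c¹ ⇒ overall = 37/110 × 8/27 = 148/1485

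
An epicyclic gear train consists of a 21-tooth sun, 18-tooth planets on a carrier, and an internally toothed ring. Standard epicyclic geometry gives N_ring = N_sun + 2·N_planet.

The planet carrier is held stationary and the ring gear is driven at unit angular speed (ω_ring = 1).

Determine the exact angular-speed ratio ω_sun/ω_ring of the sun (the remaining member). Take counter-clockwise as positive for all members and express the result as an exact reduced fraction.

N_ring = 21 + 2·18 = 57
21(ω_s−ω_c) = −57(ω_r−ω_c),  ω_c=0, ω_r=1
ω_s = 0 − (57/21)(1−0) = -19/7
ω_s/ω_r = -19/7

-19/7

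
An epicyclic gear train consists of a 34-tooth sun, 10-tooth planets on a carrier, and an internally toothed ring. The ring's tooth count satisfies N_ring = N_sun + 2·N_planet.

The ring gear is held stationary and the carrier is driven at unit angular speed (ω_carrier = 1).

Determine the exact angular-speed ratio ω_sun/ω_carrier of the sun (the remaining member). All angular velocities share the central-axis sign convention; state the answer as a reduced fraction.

44/17

N_ring = 34 + 2·10 = 54
34(ω_s−ω_c) = −54(ω_r−ω_c),  ω_r=0, ω_c=1
ω_s = 1 − (54/34)(0−1) = 44/17
ω_s/ω_c = 44/17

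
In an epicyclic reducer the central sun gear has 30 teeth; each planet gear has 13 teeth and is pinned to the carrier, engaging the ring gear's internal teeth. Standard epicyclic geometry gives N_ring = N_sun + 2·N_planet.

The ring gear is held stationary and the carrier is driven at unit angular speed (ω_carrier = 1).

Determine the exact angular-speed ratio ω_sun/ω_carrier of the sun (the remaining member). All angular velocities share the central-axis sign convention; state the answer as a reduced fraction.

N_ring = 30 + 2·13 = 56
30(ω_s−ω_c) = −56(ω_r−ω_c),  ω_r=0, ω_c=1
ω_s = 1 − (56/30)(0−1) = 43/15
ω_s/ω_c = 43/15

43/15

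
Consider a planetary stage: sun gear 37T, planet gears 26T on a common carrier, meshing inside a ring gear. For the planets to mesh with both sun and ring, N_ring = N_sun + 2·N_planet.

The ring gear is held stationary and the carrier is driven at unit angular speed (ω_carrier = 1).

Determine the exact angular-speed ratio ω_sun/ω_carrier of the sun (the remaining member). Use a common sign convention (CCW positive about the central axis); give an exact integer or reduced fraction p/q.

126/37

N_ring = 37 + 2·26 = 89
37(ω_s−ω_c) = −89(ω_r−ω_c),  ω_r=0, ω_c=1
ω_s = 1 − (89/37)(0−1) = 126/37
ω_s/ω_c = 126/37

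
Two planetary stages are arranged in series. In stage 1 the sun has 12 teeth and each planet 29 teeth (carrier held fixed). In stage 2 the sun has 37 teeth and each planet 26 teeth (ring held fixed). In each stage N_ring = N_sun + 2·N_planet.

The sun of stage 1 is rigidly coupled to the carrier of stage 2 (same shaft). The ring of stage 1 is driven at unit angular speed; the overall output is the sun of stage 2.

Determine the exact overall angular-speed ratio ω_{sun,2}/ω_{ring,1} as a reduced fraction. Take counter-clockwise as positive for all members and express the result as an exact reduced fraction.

-735/37

Stage 1: N_ring = 12 + 2·29 = 70
Stage 1: 12(ω_s−ω_c) = −70(ω_r−ω_c),  ω_c=0, ω_r=1
Stage 1: ω_s = 0 − (70/12)(1−0) = -35/6
  ⇒ ω_s¹/ω_r¹ = -35/6
Stage 2: N_ring = 37 + 2·26 = 89
Stage 2: 37(ω_s−ω_c) = −89(ω_r−ω_c),  ω_r=0, ω_c=1
Stage 2: ω_s = 1 − (89/37)(0−1) = 126/37
  ⇒ ω_s²/ω_c² = 126/37
Coupling ω_c² = ω_s¹ ⇒ overall = -35/6 × 126/37 = -735/37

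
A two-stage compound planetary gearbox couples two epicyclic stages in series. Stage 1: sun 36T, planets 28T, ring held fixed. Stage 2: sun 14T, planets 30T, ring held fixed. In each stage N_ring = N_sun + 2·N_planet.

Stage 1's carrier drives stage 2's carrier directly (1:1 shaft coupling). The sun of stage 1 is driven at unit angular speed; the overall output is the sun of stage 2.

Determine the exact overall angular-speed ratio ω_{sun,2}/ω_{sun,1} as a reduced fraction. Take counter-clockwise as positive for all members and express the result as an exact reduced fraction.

99/56

Stage 1: N_ring = 36 + 2·28 = 92
Stage 1: 36(ω_s−ω_c) = −92(ω_r−ω_c),  ω_r=0, ω_s=1
Stage 1: 36(1−ω_c) = −92(0−ω_c)  ⇒  128ω_c = 36  ⇒  ω_c = 9/32
  ⇒ ω_c¹/ω_s¹ = 9/32
Stage 2: N_ring = 14 + 2·30 = 74
Stage 2: 14(ω_s−ω_c) = −74(ω_r−ω_c),  ω_r=0, ω_c=1
Stage 2: ω_s = 1 − (74/14)(0−1) = 44/7
  ⇒ ω_s²/ω_c² = 44/7
Coupling ω_c² = ω_c¹ ⇒ overall = 9/32 × 44/7 = 99/56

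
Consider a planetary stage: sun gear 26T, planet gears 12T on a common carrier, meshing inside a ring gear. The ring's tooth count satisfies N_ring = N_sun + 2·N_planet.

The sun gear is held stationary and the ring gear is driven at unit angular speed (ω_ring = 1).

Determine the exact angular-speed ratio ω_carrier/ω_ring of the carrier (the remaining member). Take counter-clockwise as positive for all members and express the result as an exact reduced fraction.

N_ring = 26 + 2·12 = 50
26(ω_s−ω_c) = −50(ω_r−ω_c),  ω_s=0, ω_r=1
26(0−ω_c) = −50(1−ω_c)  ⇒  76ω_c = 50  ⇒  ω_c = 25/38
ω_c/ω_r = 25/38

25/38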